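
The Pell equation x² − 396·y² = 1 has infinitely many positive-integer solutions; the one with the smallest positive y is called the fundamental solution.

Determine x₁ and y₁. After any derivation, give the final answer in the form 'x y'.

199 10

√396 → a₀=19, period (1,8,1,38); ℓ=4 even so k=3
step 0: (19, 1)  from 19·(1,0) + (0,1)
…
step 2: (179, 9)  from 8·(20,1) + (19,1)
step 3: (199, 10)  from 1·(179,9) + (20,1)
→ (199, 10).  Check: 199²=39601, 396·10²=39600, difference 1.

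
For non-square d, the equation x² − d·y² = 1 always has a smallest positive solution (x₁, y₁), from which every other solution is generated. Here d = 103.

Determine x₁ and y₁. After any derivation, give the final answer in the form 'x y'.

227528 22419

√103 → a₀=10, period (6,1,2,1,1,9,1,1,2,1,6,20); ℓ=12 even so k=11
i=0: a=10 ⇒ p=10, q=1
…
i=4: a=1 ⇒ p=274, q=27
…
i=9: a=2 ⇒ p=24266, q=2391
i=10: a=1 ⇒ p=33877, q=3338
i=11: a=6 ⇒ p=227528, q=22419
(x₁, y₁) = (227528, 22419);  227528² − 103·22419² = 1 ✓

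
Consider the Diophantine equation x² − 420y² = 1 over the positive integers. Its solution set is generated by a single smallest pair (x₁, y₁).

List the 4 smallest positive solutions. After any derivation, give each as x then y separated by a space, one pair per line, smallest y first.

41 2
3361 164
275561 13446
22592641 1102408

d=420: √d = [20; 2,40] (ℓ=2, even), read p_1/q_1
a_0=20:  p_0=20·1+0=20,  q_0=20·0+1=1
a_1=2:  p_1=2·20+1=41,  q_1=2·1+0=2
(x₁, y₁) = (41, 2);  41² − 420·2² = 1 ✓
n=2: (41,2)∘(41,2) = (41·41+420·2·2, 41·2+2·41) = (3361,164)
n=3: (3361,164)∘(41,2) = (41·3361+420·2·164, 41·164+2·3361) = (275561,13446)
n=4: (275561,13446)∘(41,2) = (41·275561+420·2·13446, 41·13446+2·275561) = (22592641,1102408)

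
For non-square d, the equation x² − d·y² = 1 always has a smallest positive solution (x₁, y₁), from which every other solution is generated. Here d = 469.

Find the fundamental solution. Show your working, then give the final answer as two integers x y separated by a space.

[21; 1,1,1,10,6,10,1,1,1,42] for √469; ℓ=10 ⇒ convergent index 9
step 0: (21, 1)  from 21·(1,0) + (0,1)
…
step 2: (43, 2)  from 1·(22,1) + (21,1)
…
step 8: (90069, 4159)  from 1·(47146,2177) + (42923,1982)
step 9: (137215, 6336)  from 1·(90069,4159) + (47146,2177)
→ (137215, 6336).  Check: 137215²=18827956225, 469·6336²=18827956224, difference 1.

137215 6336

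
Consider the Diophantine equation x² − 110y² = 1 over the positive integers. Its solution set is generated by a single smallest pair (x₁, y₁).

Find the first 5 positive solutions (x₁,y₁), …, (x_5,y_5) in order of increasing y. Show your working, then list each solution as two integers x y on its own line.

21 2
881 84
36981 3526
1552321 148008
65160501 6212810

d=110: √d = [10; 2,20] (ℓ=2, even), read p_1/q_1
k=0  a_k=10  p_k/q_k = 10/1
k=1  a_k=2  p_k/q_k = 21/2
fundamental: x₁=21, y₁=2  (since 441 − 110·4 = 1)
(x_2, y_2) = (21·21 + 110·2·2, 21·2 + 2·21) = (881, 84)
(x_3, y_3) = (21·881 + 110·2·84, 21·84 + 2·881) = (36981, 3526)
(x_4, y_4) = (21·36981 + 110·2·3526, 21·3526 + 2·36981) = (1552321, 148008)
(x_5, y_5) = (21·1552321 + 110·2·148008, 21·148008 + 2·1552321) = (65160501, 6212810)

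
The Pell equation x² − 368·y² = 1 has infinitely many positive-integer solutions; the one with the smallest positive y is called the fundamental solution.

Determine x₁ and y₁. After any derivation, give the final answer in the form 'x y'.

√368 → a₀=19, period (5,2,5,38); ℓ=4 even so k=3
k=0  a_k=19  p_k/q_k = 19/1
…
k=2  a_k=2  p_k/q_k = 211/11
k=3  a_k=5  p_k/q_k = 1151/60
→ (1151, 60).  Check: 1151²=1324801, 368·60²=1324800, difference 1.

1151 60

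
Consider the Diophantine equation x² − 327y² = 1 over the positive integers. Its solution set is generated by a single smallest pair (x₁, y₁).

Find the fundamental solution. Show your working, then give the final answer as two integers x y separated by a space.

217 12

√327 → a₀=18, period (12,36); ℓ=2 even so k=1
a_0=18:  p_0=18·1+0=18,  q_0=18·0+1=1
a_1=12:  p_1=12·18+1=217,  q_1=12·1+0=12
→ (217, 12).  Check: 217²=47089, 327·12²=47088, difference 1.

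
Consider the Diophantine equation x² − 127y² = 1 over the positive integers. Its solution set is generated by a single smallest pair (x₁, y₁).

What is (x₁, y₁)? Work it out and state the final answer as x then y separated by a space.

4730624 419775

d=127: √d = [11; 3,1,2,2,7,11,7,2,2,1,3,22] (ℓ=12, even), read p_11/q_11
i=0: a=11 ⇒ p=11, q=1
i=1: a=3 ⇒ p=34, q=3
i=2: a=1 ⇒ p=45, q=4
…
i=5: a=7 ⇒ p=2175, q=193
i=6: a=11 ⇒ p=24218, q=2149
…
i=8: a=2 ⇒ p=367620, q=32621
…
i=10: a=1 ⇒ p=1274561, q=113099
i=11: a=3 ⇒ p=4730624, q=419775
→ (4730624, 419775).  Check: 4730624²=22378803429376, 127·419775²=22378803429375, difference 1.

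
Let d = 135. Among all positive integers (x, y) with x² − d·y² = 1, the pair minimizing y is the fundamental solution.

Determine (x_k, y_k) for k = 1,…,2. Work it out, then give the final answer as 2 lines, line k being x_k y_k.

d=135: √d = [11; 1,1,1,1,1,1,1,22] (ℓ=8, even), read p_7/q_7
step 0: (11, 1)  from 11·(1,0) + (0,1)
step 1: (12, 1)  from 1·(11,1) + (1,0)
step 2: (23, 2)  from 1·(12,1) + (11,1)
step 3: (35, 3)  from 1·(23,2) + (12,1)
step 4: (58, 5)  from 1·(35,3) + (23,2)
step 5: (93, 8)  from 1·(58,5) + (35,3)
step 6: (151, 13)  from 1·(93,8) + (58,5)
step 7: (244, 21)  from 1·(151,13) + (93,8)
(x₁, y₁) = (244, 21);  244² − 135·21² = 1 ✓
(244+21√135)^2 = 119071 + 10248√135

244 21
119071 10248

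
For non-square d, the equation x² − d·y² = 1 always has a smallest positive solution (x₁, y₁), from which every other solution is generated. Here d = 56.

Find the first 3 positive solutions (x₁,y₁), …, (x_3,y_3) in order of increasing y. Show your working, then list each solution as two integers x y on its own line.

15 2
449 60
13455 1798

√56 → a₀=7, period (2,14); ℓ=2 even so k=1
i=0: a=7 ⇒ p=7, q=1
i=1: a=2 ⇒ p=15, q=2
→ (15, 2).  Check: 15²=225, 56·2²=224, difference 1.
(x_2, y_2) = (15·15 + 56·2·2, 15·2 + 2·15) = (449, 60)
(x_3, y_3) = (15·449 + 56·2·60, 15·60 + 2·449) = (13455, 1798)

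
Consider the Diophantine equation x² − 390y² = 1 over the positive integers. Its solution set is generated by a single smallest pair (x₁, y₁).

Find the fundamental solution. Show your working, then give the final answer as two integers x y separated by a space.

[19; 1,2,1,38] for √390; ℓ=4 ⇒ convergent index 3
a_0=19:  p_0=19·1+0=19,  q_0=19·0+1=1
…
a_2=2:  p_2=2·20+19=59,  q_2=2·1+1=3
a_3=1:  p_3=1·59+20=79,  q_3=1·3+1=4
fundamental: x₁=79, y₁=4  (since 6241 − 390·16 = 1)

79 4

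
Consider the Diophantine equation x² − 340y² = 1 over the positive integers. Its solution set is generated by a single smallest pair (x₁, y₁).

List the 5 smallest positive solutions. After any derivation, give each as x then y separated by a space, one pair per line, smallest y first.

285769 15498
163327842721 8857695924
93348068572789129 5062509812995614
53351968415791425367681 2893416733491029538408
30492677324331251603220874249 1653697613020933530509635890

[18; 2,3,1,1,1,…,3,2,36] for √340; ℓ=14 ⇒ convergent index 13
step 0: (18, 1)  from 18·(1,0) + (0,1)
…
step 2: (129, 7)  from 3·(37,2) + (18,1)
…
step 4: (295, 16)  from 1·(166,9) + (129,7)
step 5: (461, 25)  from 1·(295,16) + (166,9)
step 6: (756, 41)  from 1·(461,25) + (295,16)
…
step 9: (13774, 747)  from 1·(7265,394) + (6509,353)
step 10: (21039, 1141)  from 1·(13774,747) + (7265,394)
step 11: (34813, 1888)  from 1·(21039,1141) + (13774,747)
step 12: (125478, 6805)  from 3·(34813,1888) + (21039,1141)
step 13: (285769, 15498)  from 2·(125478,6805) + (34813,1888)
(x₁, y₁) = (285769, 15498);  285769² − 340·15498² = 1 ✓
k=2:  x_2 = 285769·285769+340·15498·15498 = 163327842721,  y_2 = 285769·15498+15498·285769 = 8857695924
k=3:  x_3 = 285769·163327842721+340·15498·8857695924 = 93348068572789129,  y_3 = 285769·8857695924+15498·163327842721 = 5062509812995614
k=4:  x_4 = 285769·93348068572789129+340·15498·5062509812995614 = 53351968415791425367681,  y_4 = 285769·5062509812995614+15498·93348068572789129 = 2893416733491029538408
k=5:  x_5 = 285769·53351968415791425367681+340·15498·2893416733491029538408 = 30492677324331251603220874249,  y_5 = 285769·2893416733491029538408+15498·53351968415791425367681 = 1653697613020933530509635890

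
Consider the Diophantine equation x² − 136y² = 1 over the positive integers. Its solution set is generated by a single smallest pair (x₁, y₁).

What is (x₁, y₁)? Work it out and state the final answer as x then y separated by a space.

√136 = [11; 1,1,1,22, …], period ℓ=4 (even) → k=3
a_0=11:  p_0=11·1+0=11,  q_0=11·0+1=1
a_1=1:  p_1=1·11+1=12,  q_1=1·1+0=1
a_2=1:  p_2=1·12+11=23,  q_2=1·1+1=2
a_3=1:  p_3=1·23+12=35,  q_3=1·2+1=3
(x₁, y₁) = (35, 3);  35² − 136·3² = 1 ✓

35 3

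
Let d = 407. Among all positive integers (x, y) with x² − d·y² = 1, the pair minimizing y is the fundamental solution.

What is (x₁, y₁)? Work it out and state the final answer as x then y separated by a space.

d=407: √d = [20; 5,1,2,1,5,40] (ℓ=6, even), read p_5/q_5
a_0=20:  p_0=20·1+0=20,  q_0=20·0+1=1
…
a_2=1:  p_2=1·101+20=121,  q_2=1·5+1=6
…
a_4=1:  p_4=1·343+121=464,  q_4=1·17+6=23
a_5=5:  p_5=5·464+343=2663,  q_5=5·23+17=132
(x₁, y₁) = (2663, 132);  2663² − 407·132² = 1 ✓

2663 132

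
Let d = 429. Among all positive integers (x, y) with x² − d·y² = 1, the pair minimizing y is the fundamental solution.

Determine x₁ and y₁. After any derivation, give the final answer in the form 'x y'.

1524095 73584

√429 = [20; 1,2,2,9,1,12,1,9,2,2,1,40, …], period ℓ=12 (even) → k=11
step 0: (20, 1)  from 20·(1,0) + (0,1)
step 1: (21, 1)  from 1·(20,1) + (1,0)
…
step 3: (145, 7)  from 2·(62,3) + (21,1)
step 4: (1367, 66)  from 9·(145,7) + (62,3)
step 5: (1512, 73)  from 1·(1367,66) + (145,7)
step 6: (19511, 942)  from 12·(1512,73) + (1367,66)
step 7: (21023, 1015)  from 1·(19511,942) + (1512,73)
step 8: (208718, 10077)  from 9·(21023,1015) + (19511,942)
step 9: (438459, 21169)  from 2·(208718,10077) + (21023,1015)
step 10: (1085636, 52415)  from 2·(438459,21169) + (208718,10077)
step 11: (1524095, 73584)  from 1·(1085636,52415) + (438459,21169)
fundamental: x₁=1524095, y₁=73584  (since 2322865569025 − 429·5414605056 = 1)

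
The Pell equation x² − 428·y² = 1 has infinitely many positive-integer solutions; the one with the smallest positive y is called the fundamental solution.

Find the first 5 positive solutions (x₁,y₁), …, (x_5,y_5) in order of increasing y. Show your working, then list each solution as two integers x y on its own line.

√428 → a₀=20, period (1,2,4,1,5,10,5,1,4,2,1,40); ℓ=12 even so k=11
i=0: a=20 ⇒ p=20, q=1
…
i=3: a=4 ⇒ p=269, q=13
…
i=6: a=10 ⇒ p=19571, q=946
…
i=9: a=4 ⇒ p=577179, q=27899
i=10: a=2 ⇒ p=1273708, q=61567
i=11: a=1 ⇒ p=1850887, q=89466
(x₁, y₁) = (1850887, 89466);  1850887² − 428·89466² = 1 ✓
(x_2, y_2) = (1850887·1850887 + 428·89466·89466, 1850887·89466 + 89466·1850887) = (6851565373537, 331182912684)
(x_3, y_3) = (1850887·6851565373537 + 428·89466·331182912684, 1850887·331182912684 + 89466·6851565373537) = (25362946559057703751, 1225964295417811950)
(x_4, y_4) = (1850887·25362946559057703751 + 428·89466·1225964295417811950, 1850887·1225964295417811950 + 89466·25362946559057703751) = (93887896135702420679780737, 4538242753705644230486616)
(x_5, y_5) = (1850887·93887896135702420679780737 + 428·89466·4538242753705644230486616, 1850887·4538242753705644230486616 + 89466·93887896135702420679780737) = (347551772829818329662915600223687, 16799549031354731501369944644834)

1850887 89466
6851565373537 331182912684
25362946559057703751 1225964295417811950
93887896135702420679780737 4538242753705644230486616
347551772829818329662915600223687 16799549031354731501369944644834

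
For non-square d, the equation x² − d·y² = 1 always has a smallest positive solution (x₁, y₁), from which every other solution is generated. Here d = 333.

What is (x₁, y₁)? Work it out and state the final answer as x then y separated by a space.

73 4

√333 = [18; 4,36, …], period ℓ=2 (even) → k=1
a_0=18:  p_0=18·1+0=18,  q_0=18·0+1=1
a_1=4:  p_1=4·18+1=73,  q_1=4·1+0=4
(x₁, y₁) = (73, 4);  73² − 333·4² = 1 ✓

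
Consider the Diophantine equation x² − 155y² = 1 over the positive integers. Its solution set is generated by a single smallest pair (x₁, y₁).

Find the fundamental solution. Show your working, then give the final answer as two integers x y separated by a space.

d=155: √d = [12; 2,4,2,24] (ℓ=4, even), read p_3/q_3
i=0: a=12 ⇒ p=12, q=1
…
i=2: a=4 ⇒ p=112, q=9
i=3: a=2 ⇒ p=249, q=20
(x₁, y₁) = (249, 20);  249² − 155·20² = 1 ✓

249 20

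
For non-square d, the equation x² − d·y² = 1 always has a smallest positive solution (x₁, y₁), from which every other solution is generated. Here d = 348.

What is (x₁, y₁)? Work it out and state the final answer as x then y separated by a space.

d=348: √d = [18; 1,1,1,8,1,1,1,36] (ℓ=8, even), read p_7/q_7
i=0: a=18 ⇒ p=18, q=1
i=1: a=1 ⇒ p=19, q=1
i=2: a=1 ⇒ p=37, q=2
…
i=4: a=8 ⇒ p=485, q=26
…
i=6: a=1 ⇒ p=1026, q=55
i=7: a=1 ⇒ p=1567, q=84
fundamental: x₁=1567, y₁=84  (since 2455489 − 348·7056 = 1)

1567 84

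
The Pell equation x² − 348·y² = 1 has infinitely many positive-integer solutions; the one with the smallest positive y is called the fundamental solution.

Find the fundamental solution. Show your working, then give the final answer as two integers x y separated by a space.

1567 84

[18; 1,1,1,8,1,1,1,36] for √348; ℓ=8 ⇒ convergent index 7
step 0: (18, 1)  from 18·(1,0) + (0,1)
step 1: (19, 1)  from 1·(18,1) + (1,0)
…
step 6: (1026, 55)  from 1·(541,29) + (485,26)
step 7: (1567, 84)  from 1·(1026,55) + (541,29)
→ (1567, 84).  Check: 1567²=2455489, 348·84²=2455488, difference 1.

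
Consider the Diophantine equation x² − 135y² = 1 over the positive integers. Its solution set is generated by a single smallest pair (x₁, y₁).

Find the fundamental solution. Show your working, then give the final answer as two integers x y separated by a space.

√135 → a₀=11, period (1,1,1,1,1,1,1,22); ℓ=8 even so k=7
i=0: a=11 ⇒ p=11, q=1
…
i=4: a=1 ⇒ p=58, q=5
…
i=6: a=1 ⇒ p=151, q=13
i=7: a=1 ⇒ p=244, q=21
→ (244, 21).  Check: 244²=59536, 135·21²=59535, difference 1.

244 21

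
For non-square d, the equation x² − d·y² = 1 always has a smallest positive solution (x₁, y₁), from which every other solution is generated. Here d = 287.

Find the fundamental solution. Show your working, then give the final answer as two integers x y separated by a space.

[16; 1,15,1,32] for √287; ℓ=4 ⇒ convergent index 3
k=0  a_k=16  p_k/q_k = 16/1
k=1  a_k=1  p_k/q_k = 17/1
k=2  a_k=15  p_k/q_k = 271/16
k=3  a_k=1  p_k/q_k = 288/17
→ (288, 17).  Check: 288²=82944, 287·17²=82943, difference 1.

288 17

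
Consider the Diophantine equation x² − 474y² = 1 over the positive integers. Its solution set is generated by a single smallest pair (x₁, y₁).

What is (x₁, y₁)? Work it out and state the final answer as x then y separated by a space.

√474 → a₀=21, period (1,3,2,1,1,…,3,1,42); ℓ=14 even so k=13
i=0: a=21 ⇒ p=21, q=1
…
i=3: a=2 ⇒ p=196, q=9
i=4: a=1 ⇒ p=283, q=13
i=5: a=1 ⇒ p=479, q=22
i=6: a=1 ⇒ p=762, q=35
…
i=9: a=1 ⇒ p=10864, q=499
…
i=11: a=2 ⇒ p=44218, q=2031
i=12: a=3 ⇒ p=149331, q=6859
i=13: a=1 ⇒ p=193549, q=8890
fundamental: x₁=193549, y₁=8890  (since 37461215401 − 474·79032100 = 1)

193549 8890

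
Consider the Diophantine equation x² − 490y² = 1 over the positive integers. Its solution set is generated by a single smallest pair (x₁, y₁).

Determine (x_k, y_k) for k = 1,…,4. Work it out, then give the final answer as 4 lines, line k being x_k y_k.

[22; 7,2,1,4,4,4,1,2,7,44] for √490; ℓ=10 ⇒ convergent index 9
step 0: (22, 1)  from 22·(1,0) + (0,1)
…
step 3: (487, 22)  from 1·(332,15) + (155,7)
…
step 7: (50315, 2273)  from 1·(40708,1839) + (9607,434)
step 8: (141338, 6385)  from 2·(50315,2273) + (40708,1839)
step 9: (1039681, 46968)  from 7·(141338,6385) + (50315,2273)
(x₁, y₁) = (1039681, 46968);  1039681² − 490·46968² = 1 ✓
k=2:  x_2 = 1039681·1039681+490·46968·46968 = 2161873163521,  y_2 = 1039681·46968+46968·1039681 = 97663474416
k=3:  x_3 = 1039681·2161873163521+490·46968·97663474416 = 4495316905044313921,  y_3 = 1039681·97663474416+46968·2161873163521 = 203077717488555624
k=4:  x_4 = 1039681·4495316905044313921+490·46968·203077717488555624 = 9347391150304592810234881,  y_4 = 1039681·203077717488555624+46968·4495316905044313921 = 422272088792340335957472

1039681 46968
2161873163521 97663474416
4495316905044313921 203077717488555624
9347391150304592810234881 422272088792340335957472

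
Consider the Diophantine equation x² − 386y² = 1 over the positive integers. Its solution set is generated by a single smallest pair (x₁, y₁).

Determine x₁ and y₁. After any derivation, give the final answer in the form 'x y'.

111555 5678

√386 = [19; 1,1,1,4,1,18,1,4,1,1,1,38, …], period ℓ=12 (even) → k=11
a_0=19:  p_0=19·1+0=19,  q_0=19·0+1=1
a_1=1:  p_1=1·19+1=20,  q_1=1·1+0=1
a_2=1:  p_2=1·20+19=39,  q_2=1·1+1=2
a_3=1:  p_3=1·39+20=59,  q_3=1·2+1=3
a_4=4:  p_4=4·59+39=275,  q_4=4·3+2=14
a_5=1:  p_5=1·275+59=334,  q_5=1·14+3=17
a_6=18:  p_6=18·334+275=6287,  q_6=18·17+14=320
a_7=1:  p_7=1·6287+334=6621,  q_7=1·320+17=337
a_8=4:  p_8=4·6621+6287=32771,  q_8=4·337+320=1668
a_9=1:  p_9=1·32771+6621=39392,  q_9=1·1668+337=2005
a_10=1:  p_10=1·39392+32771=72163,  q_10=1·2005+1668=3673
a_11=1:  p_11=1·72163+39392=111555,  q_11=1·3673+2005=5678
(x₁, y₁) = (111555, 5678);  111555² − 386·5678² = 1 ✓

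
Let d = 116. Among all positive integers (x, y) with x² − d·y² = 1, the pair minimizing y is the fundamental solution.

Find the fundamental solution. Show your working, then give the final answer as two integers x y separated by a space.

9801 910

√116 → a₀=10, period (1,3,2,1,4,1,2,3,1,20); ℓ=10 even so k=9
k=0  a_k=10  p_k/q_k = 10/1
k=1  a_k=1  p_k/q_k = 11/1
k=2  a_k=3  p_k/q_k = 43/4
k=3  a_k=2  p_k/q_k = 97/9
k=4  a_k=1  p_k/q_k = 140/13
k=5  a_k=4  p_k/q_k = 657/61
k=6  a_k=1  p_k/q_k = 797/74
k=7  a_k=2  p_k/q_k = 2251/209
k=8  a_k=3  p_k/q_k = 7550/701
k=9  a_k=1  p_k/q_k = 9801/910
fundamental: x₁=9801, y₁=910  (since 96059601 − 116·828100 = 1)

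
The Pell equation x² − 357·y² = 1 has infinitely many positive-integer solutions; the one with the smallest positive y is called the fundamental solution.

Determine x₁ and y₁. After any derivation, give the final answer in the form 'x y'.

3401 180

[18; 1,8,2,8,1,36] for √357; ℓ=6 ⇒ convergent index 5
k=0  a_k=18  p_k/q_k = 18/1
k=1  a_k=1  p_k/q_k = 19/1
k=2  a_k=8  p_k/q_k = 170/9
k=3  a_k=2  p_k/q_k = 359/19
k=4  a_k=8  p_k/q_k = 3042/161
k=5  a_k=1  p_k/q_k = 3401/180
→ (3401, 180).  Check: 3401²=11566801, 357·180²=11566800, difference 1.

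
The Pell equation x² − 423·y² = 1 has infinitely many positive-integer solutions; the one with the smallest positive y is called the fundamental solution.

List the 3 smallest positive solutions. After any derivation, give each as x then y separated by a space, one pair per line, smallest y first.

4607 224
42448897 2063936
391124132351 19017106080

√423 = [20; 1,1,3,4,3,1,1,40, …], period ℓ=8 (even) → k=7
k=0  a_k=20  p_k/q_k = 20/1
k=1  a_k=1  p_k/q_k = 21/1
…
k=3  a_k=3  p_k/q_k = 144/7
…
k=5  a_k=3  p_k/q_k = 1995/97
k=6  a_k=1  p_k/q_k = 2612/127
k=7  a_k=1  p_k/q_k = 4607/224
fundamental: x₁=4607, y₁=224  (since 21224449 − 423·50176 = 1)
n=2: (4607,224)∘(4607,224) = (4607·4607+423·224·224, 4607·224+224·4607) = (42448897,2063936)
n=3: (42448897,2063936)∘(4607,224) = (4607·42448897+423·224·2063936, 4607·2063936+224·42448897) = (391124132351,19017106080)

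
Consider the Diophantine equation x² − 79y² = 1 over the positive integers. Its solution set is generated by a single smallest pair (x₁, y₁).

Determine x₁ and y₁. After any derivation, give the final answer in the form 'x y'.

√79 = [8; 1,7,1,16, …], period ℓ=4 (even) → k=3
i=0: a=8 ⇒ p=8, q=1
i=1: a=1 ⇒ p=9, q=1
i=2: a=7 ⇒ p=71, q=8
i=3: a=1 ⇒ p=80, q=9
fundamental: x₁=80, y₁=9  (since 6400 − 79·81 = 1)

80 9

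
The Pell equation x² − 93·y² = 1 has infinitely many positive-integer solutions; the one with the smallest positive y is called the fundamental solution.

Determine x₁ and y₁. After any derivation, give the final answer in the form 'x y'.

12151 1260

d=93: √d = [9; 1,1,1,4,6,4,1,1,1,18] (ℓ=10, even), read p_9/q_9
a_0=9:  p_0=9·1+0=9,  q_0=9·0+1=1
…
a_2=1:  p_2=1·10+9=19,  q_2=1·1+1=2
a_3=1:  p_3=1·19+10=29,  q_3=1·2+1=3
…
a_5=6:  p_5=6·135+29=839,  q_5=6·14+3=87
…
a_8=1:  p_8=1·4330+3491=7821,  q_8=1·449+362=811
a_9=1:  p_9=1·7821+4330=12151,  q_9=1·811+449=1260
→ (12151, 1260).  Check: 12151²=147646801, 93·1260²=147646800, difference 1.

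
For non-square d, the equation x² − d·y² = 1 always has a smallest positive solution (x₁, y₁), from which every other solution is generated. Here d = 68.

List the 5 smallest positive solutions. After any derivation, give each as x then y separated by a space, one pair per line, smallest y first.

33 4
2177 264
143649 17420
9478657 1149456
625447713 75846676

d=68: √d = [8; 4,16] (ℓ=2, even), read p_1/q_1
k=0  a_k=8  p_k/q_k = 8/1
k=1  a_k=4  p_k/q_k = 33/4
fundamental: x₁=33, y₁=4  (since 1089 − 68·16 = 1)
n=2: (33,4)∘(33,4) = (33·33+68·4·4, 33·4+4·33) = (2177,264)
n=3: (2177,264)∘(33,4) = (33·2177+68·4·264, 33·264+4·2177) = (143649,17420)
n=4: (143649,17420)∘(33,4) = (33·143649+68·4·17420, 33·17420+4·143649) = (9478657,1149456)
n=5: (9478657,1149456)∘(33,4) = (33·9478657+68·4·1149456, 33·1149456+4·9478657) = (625447713,75846676)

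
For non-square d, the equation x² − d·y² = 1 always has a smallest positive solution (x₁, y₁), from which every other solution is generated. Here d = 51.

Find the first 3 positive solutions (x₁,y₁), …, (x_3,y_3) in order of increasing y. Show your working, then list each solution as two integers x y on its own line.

d=51: √d = [7; 7,14] (ℓ=2, even), read p_1/q_1
i=0: a=7 ⇒ p=7, q=1
i=1: a=7 ⇒ p=50, q=7
(x₁, y₁) = (50, 7);  50² − 51·7² = 1 ✓
k=2:  x_2 = 50·50+51·7·7 = 4999,  y_2 = 50·7+7·50 = 700
k=3:  x_3 = 50·4999+51·7·700 = 499850,  y_3 = 50·700+7·4999 = 69993

50 7
4999 700
499850 69993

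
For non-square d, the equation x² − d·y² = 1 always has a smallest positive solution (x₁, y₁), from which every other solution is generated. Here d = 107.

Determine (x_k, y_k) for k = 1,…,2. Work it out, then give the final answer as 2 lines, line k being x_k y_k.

√107 → a₀=10, period (2,1,9,1,2,20); ℓ=6 even so k=5
a_0=10:  p_0=10·1+0=10,  q_0=10·0+1=1
…
a_2=1:  p_2=1·21+10=31,  q_2=1·2+1=3
…
a_4=1:  p_4=1·300+31=331,  q_4=1·29+3=32
a_5=2:  p_5=2·331+300=962,  q_5=2·32+29=93
fundamental: x₁=962, y₁=93  (since 925444 − 107·8649 = 1)
n=2: (962,93)∘(962,93) = (962·962+107·93·93, 962·93+93·962) = (1850887,178932)

962 93
1850887 178932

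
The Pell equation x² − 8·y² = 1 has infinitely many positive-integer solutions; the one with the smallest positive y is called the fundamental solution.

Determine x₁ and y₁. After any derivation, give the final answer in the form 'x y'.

√8 → a₀=2, period (1,4); ℓ=2 even so k=1
step 0: (2, 1)  from 2·(1,0) + (0,1)
step 1: (3, 1)  from 1·(2,1) + (1,0)
→ (3, 1).  Check: 3²=9, 8·1²=8, difference 1.

3 1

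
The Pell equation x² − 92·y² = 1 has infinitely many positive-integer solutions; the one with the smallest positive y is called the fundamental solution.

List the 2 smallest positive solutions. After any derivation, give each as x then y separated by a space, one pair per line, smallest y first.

1151 120
2649601 276240

√92 → a₀=9, period (1,1,2,4,2,1,1,18); ℓ=8 even so k=7
i=0: a=9 ⇒ p=9, q=1
…
i=5: a=2 ⇒ p=470, q=49
i=6: a=1 ⇒ p=681, q=71
i=7: a=1 ⇒ p=1151, q=120
fundamental: x₁=1151, y₁=120  (since 1324801 − 92·14400 = 1)
(x_2, y_2) = (1151·1151 + 92·120·120, 1151·120 + 120·1151) = (2649601, 276240)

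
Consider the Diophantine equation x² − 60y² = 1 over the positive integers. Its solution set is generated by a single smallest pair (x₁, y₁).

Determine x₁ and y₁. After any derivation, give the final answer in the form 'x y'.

d=60: √d = [7; 1,2,1,14] (ℓ=4, even), read p_3/q_3
k=0  a_k=7  p_k/q_k = 7/1
…
k=2  a_k=2  p_k/q_k = 23/3
k=3  a_k=1  p_k/q_k = 31/4
fundamental: x₁=31, y₁=4  (since 961 − 60·16 = 1)

31 4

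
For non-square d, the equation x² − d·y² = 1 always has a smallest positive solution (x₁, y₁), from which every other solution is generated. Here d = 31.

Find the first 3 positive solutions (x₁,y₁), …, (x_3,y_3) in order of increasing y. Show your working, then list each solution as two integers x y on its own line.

1520 273
4620799 829920
14047227440 2522956527

√31 → a₀=5, period (1,1,3,5,3,1,1,10); ℓ=8 even so k=7
i=0: a=5 ⇒ p=5, q=1
i=1: a=1 ⇒ p=6, q=1
…
i=6: a=1 ⇒ p=863, q=155
i=7: a=1 ⇒ p=1520, q=273
(x₁, y₁) = (1520, 273);  1520² − 31·273² = 1 ✓
(1520+273√31)^2 = 4620799 + 829920√31
(1520+273√31)^3 = 14047227440 + 2522956527√31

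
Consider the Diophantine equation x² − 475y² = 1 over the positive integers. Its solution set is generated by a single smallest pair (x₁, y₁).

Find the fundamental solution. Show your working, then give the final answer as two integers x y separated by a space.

57799 2652

√475 → a₀=21, period (1,3,1,6,2,6,1,3,1,42); ℓ=10 even so k=9
a_0=21:  p_0=21·1+0=21,  q_0=21·0+1=1
…
a_4=6:  p_4=6·109+87=741,  q_4=6·5+4=34
…
a_7=1:  p_7=1·10287+1591=11878,  q_7=1·472+73=545
a_8=3:  p_8=3·11878+10287=45921,  q_8=3·545+472=2107
a_9=1:  p_9=1·45921+11878=57799,  q_9=1·2107+545=2652
→ (57799, 2652).  Check: 57799²=3340724401, 475·2652²=3340724400, difference 1.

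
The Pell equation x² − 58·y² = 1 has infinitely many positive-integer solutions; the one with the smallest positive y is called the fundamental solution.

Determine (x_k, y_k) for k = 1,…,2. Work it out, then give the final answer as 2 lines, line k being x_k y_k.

19603 2574
768555217 100916244

[7; 1,1,1,1,1,1,14] for √58; ℓ=7 ⇒ convergent index 13
a_0=7:  p_0=7·1+0=7,  q_0=7·0+1=1
…
a_3=1:  p_3=1·15+8=23,  q_3=1·2+1=3
…
a_7=14:  p_7=14·99+61=1447,  q_7=14·13+8=190
a_8=1:  p_8=1·1447+99=1546,  q_8=1·190+13=203
…
a_11=1:  p_11=1·4539+2993=7532,  q_11=1·596+393=989
a_12=1:  p_12=1·7532+4539=12071,  q_12=1·989+596=1585
a_13=1:  p_13=1·12071+7532=19603,  q_13=1·1585+989=2574
→ (19603, 2574).  Check: 19603²=384277609, 58·2574²=384277608, difference 1.
(19603+2574√58)^2 = 768555217 + 100916244√58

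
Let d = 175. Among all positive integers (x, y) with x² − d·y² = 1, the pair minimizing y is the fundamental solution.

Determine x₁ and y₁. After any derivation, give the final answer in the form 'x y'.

d=175: √d = [13; 4,2,1,2,4,26] (ℓ=6, even), read p_5/q_5
k=0  a_k=13  p_k/q_k = 13/1
…
k=2  a_k=2  p_k/q_k = 119/9
k=3  a_k=1  p_k/q_k = 172/13
k=4  a_k=2  p_k/q_k = 463/35
k=5  a_k=4  p_k/q_k = 2024/153
(x₁, y₁) = (2024, 153);  2024² − 175·153² = 1 ✓

2024 153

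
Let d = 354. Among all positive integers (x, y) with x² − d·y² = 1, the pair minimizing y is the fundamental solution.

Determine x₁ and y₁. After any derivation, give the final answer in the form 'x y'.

√354 = [18; 1,4,2,2,18,2,2,4,1,36, …], period ℓ=10 (even) → k=9
k=0  a_k=18  p_k/q_k = 18/1
k=1  a_k=1  p_k/q_k = 19/1
k=2  a_k=4  p_k/q_k = 94/5
k=3  a_k=2  p_k/q_k = 207/11
k=4  a_k=2  p_k/q_k = 508/27
k=5  a_k=18  p_k/q_k = 9351/497
k=6  a_k=2  p_k/q_k = 19210/1021
…
k=8  a_k=4  p_k/q_k = 210294/11177
k=9  a_k=1  p_k/q_k = 258065/13716
fundamental: x₁=258065, y₁=13716  (since 66597544225 − 354·188128656 = 1)

258065 13716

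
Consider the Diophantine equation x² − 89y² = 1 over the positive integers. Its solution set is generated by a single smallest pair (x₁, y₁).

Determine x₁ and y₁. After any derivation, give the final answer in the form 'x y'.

500001 53000

√89 → a₀=9, period (2,3,3,2,18); ℓ=5 odd so k=9
k=0  a_k=9  p_k/q_k = 9/1
…
k=3  a_k=3  p_k/q_k = 217/23
…
k=7  a_k=3  p_k/q_k = 66019/6998
k=8  a_k=3  p_k/q_k = 216991/23001
k=9  a_k=2  p_k/q_k = 500001/53000
fundamental: x₁=500001, y₁=53000  (since 250001000001 − 89·2809000000 = 1)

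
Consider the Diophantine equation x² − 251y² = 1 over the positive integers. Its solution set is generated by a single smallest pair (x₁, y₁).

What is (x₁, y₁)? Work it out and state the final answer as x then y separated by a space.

√251 = [15; 1,5,2,1,2,…,5,1,30, …], period ℓ=14 (even) → k=13
k=0  a_k=15  p_k/q_k = 15/1
k=1  a_k=1  p_k/q_k = 16/1
k=2  a_k=5  p_k/q_k = 95/6
…
k=5  a_k=2  p_k/q_k = 808/51
k=6  a_k=2  p_k/q_k = 1917/121
k=7  a_k=15  p_k/q_k = 29563/1866
…
k=9  a_k=2  p_k/q_k = 151649/9572
k=10  a_k=1  p_k/q_k = 212692/13425
…
k=12  a_k=5  p_k/q_k = 3097857/195535
k=13  a_k=1  p_k/q_k = 3674890/231957
fundamental: x₁=3674890, y₁=231957  (since 13504816512100 − 251·53804049849 = 1)

3674890 231957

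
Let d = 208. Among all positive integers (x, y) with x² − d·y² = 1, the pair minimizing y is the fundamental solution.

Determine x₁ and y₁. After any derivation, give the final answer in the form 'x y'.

649 45

[14; 2,2,1,2,2,28] for √208; ℓ=6 ⇒ convergent index 5
i=0: a=14 ⇒ p=14, q=1
…
i=4: a=2 ⇒ p=274, q=19
i=5: a=2 ⇒ p=649, q=45
→ (649, 45).  Check: 649²=421201, 208·45²=421200, difference 1.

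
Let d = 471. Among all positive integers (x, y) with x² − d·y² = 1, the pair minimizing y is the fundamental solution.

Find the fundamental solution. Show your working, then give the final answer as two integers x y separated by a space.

7838695 361188

√471 → a₀=21, period (1,2,2,1,3,…,2,1,42); ℓ=14 even so k=13
step 0: (21, 1)  from 21·(1,0) + (0,1)
step 1: (22, 1)  from 1·(21,1) + (1,0)
step 2: (65, 3)  from 2·(22,1) + (21,1)
…
step 5: (803, 37)  from 3·(217,10) + (152,7)
…
step 7: (48809, 2249)  from 14·(3429,158) + (803,37)
…
step 10: (843469, 38865)  from 1·(644804,29711) + (198665,9154)
…
step 12: (5506953, 253747)  from 2·(2331742,107441) + (843469,38865)
step 13: (7838695, 361188)  from 1·(5506953,253747) + (2331742,107441)
(x₁, y₁) = (7838695, 361188);  7838695² − 471·361188² = 1 ✓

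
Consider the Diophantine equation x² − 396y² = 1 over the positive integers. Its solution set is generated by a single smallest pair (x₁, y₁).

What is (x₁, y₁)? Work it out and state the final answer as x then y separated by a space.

√396 = [19; 1,8,1,38, …], period ℓ=4 (even) → k=3
step 0: (19, 1)  from 19·(1,0) + (0,1)
step 1: (20, 1)  from 1·(19,1) + (1,0)
step 2: (179, 9)  from 8·(20,1) + (19,1)
step 3: (199, 10)  from 1·(179,9) + (20,1)
fundamental: x₁=199, y₁=10  (since 39601 − 396·100 = 1)

199 10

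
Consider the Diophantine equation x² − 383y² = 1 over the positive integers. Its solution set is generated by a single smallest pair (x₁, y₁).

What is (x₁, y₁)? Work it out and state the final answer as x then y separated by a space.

d=383: √d = [19; 1,1,3,19,3,1,1,38] (ℓ=8, even), read p_7/q_7
step 0: (19, 1)  from 19·(1,0) + (0,1)
…
step 3: (137, 7)  from 3·(39,2) + (20,1)
…
step 6: (10705, 547)  from 1·(8063,412) + (2642,135)
step 7: (18768, 959)  from 1·(10705,547) + (8063,412)
(x₁, y₁) = (18768, 959);  18768² − 383·959² = 1 ✓

18768 959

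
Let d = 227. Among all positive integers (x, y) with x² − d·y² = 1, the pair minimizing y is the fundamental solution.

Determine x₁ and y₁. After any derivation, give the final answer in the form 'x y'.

[15; 15,30] for √227; ℓ=2 ⇒ convergent index 1
step 0: (15, 1)  from 15·(1,0) + (0,1)
step 1: (226, 15)  from 15·(15,1) + (1,0)
fundamental: x₁=226, y₁=15  (since 51076 − 227·225 = 1)

226 15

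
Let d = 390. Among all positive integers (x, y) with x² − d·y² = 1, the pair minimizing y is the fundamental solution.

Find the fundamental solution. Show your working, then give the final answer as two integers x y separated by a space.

79 4

d=390: √d = [19; 1,2,1,38] (ℓ=4, even), read p_3/q_3
k=0  a_k=19  p_k/q_k = 19/1
k=1  a_k=1  p_k/q_k = 20/1
k=2  a_k=2  p_k/q_k = 59/3
k=3  a_k=1  p_k/q_k = 79/4
(x₁, y₁) = (79, 4);  79² − 390·4² = 1 ✓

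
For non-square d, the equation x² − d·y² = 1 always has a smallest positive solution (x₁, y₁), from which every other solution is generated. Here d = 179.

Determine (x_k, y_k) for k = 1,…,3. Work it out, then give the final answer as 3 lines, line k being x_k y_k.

4190210 313191
35115719688199 2624672120220
294284479589372473370 21995854729733779209

√179 = [13; 2,1,1,1,3,…,1,2,26, …], period ℓ=14 (even) → k=13
a_0=13:  p_0=13·1+0=13,  q_0=13·0+1=1
a_1=2:  p_1=2·13+1=27,  q_1=2·1+0=2
a_2=1:  p_2=1·27+13=40,  q_2=1·2+1=3
a_3=1:  p_3=1·40+27=67,  q_3=1·3+2=5
…
a_6=5:  p_6=5·388+107=2047,  q_6=5·29+8=153
a_7=13:  p_7=13·2047+388=26999,  q_7=13·153+29=2018
…
a_9=3:  p_9=3·137042+26999=438125,  q_9=3·10243+2018=32747
a_10=1:  p_10=1·438125+137042=575167,  q_10=1·32747+10243=42990
a_11=1:  p_11=1·575167+438125=1013292,  q_11=1·42990+32747=75737
a_12=1:  p_12=1·1013292+575167=1588459,  q_12=1·75737+42990=118727
a_13=2:  p_13=2·1588459+1013292=4190210,  q_13=2·118727+75737=313191
(x₁, y₁) = (4190210, 313191);  4190210² − 179·313191² = 1 ✓
n=2: (4190210,313191)∘(4190210,313191) = (4190210·4190210+179·313191·313191, 4190210·313191+313191·4190210) = (35115719688199,2624672120220)
n=3: (35115719688199,2624672120220)∘(4190210,313191) = (4190210·35115719688199+179·313191·2624672120220, 4190210·2624672120220+313191·35115719688199) = (294284479589372473370,21995854729733779209)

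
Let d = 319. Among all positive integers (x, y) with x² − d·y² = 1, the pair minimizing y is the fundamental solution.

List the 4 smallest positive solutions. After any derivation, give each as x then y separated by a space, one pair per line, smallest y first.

12901780 722361
332911854336799 18639485405160
8590311008090840302660 480965080021169647239
221660605515932150288251132801 12410611300231033623224965680

√319 = [17; 1,6,5,1,4,…,6,1,34, …], period ℓ=14 (even) → k=13
step 0: (17, 1)  from 17·(1,0) + (0,1)
step 1: (18, 1)  from 1·(17,1) + (1,0)
step 2: (125, 7)  from 6·(18,1) + (17,1)
…
step 4: (768, 43)  from 1·(643,36) + (125,7)
step 5: (3715, 208)  from 4·(768,43) + (643,36)
step 6: (11913, 667)  from 3·(3715,208) + (768,43)
step 7: (15628, 875)  from 1·(11913,667) + (3715,208)
step 8: (58797, 3292)  from 3·(15628,875) + (11913,667)
step 9: (250816, 14043)  from 4·(58797,3292) + (15628,875)
step 10: (309613, 17335)  from 1·(250816,14043) + (58797,3292)
step 11: (1798881, 100718)  from 5·(309613,17335) + (250816,14043)
step 12: (11102899, 621643)  from 6·(1798881,100718) + (309613,17335)
step 13: (12901780, 722361)  from 1·(11102899,621643) + (1798881,100718)
(x₁, y₁) = (12901780, 722361);  12901780² − 319·722361² = 1 ✓
k=2:  x_2 = 12901780·12901780+319·722361·722361 = 332911854336799,  y_2 = 12901780·722361+722361·12901780 = 18639485405160
k=3:  x_3 = 12901780·332911854336799+319·722361·18639485405160 = 8590311008090840302660,  y_3 = 12901780·18639485405160+722361·332911854336799 = 480965080021169647239
k=4:  x_4 = 12901780·8590311008090840302660+319·722361·480965080021169647239 = 221660605515932150288251132801,  y_4 = 12901780·480965080021169647239+722361·8590311008090840302660 = 12410611300231033623224965680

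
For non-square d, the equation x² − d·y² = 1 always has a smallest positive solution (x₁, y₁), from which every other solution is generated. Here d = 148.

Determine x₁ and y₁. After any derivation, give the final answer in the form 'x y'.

73 6

√148 → a₀=12, period (6,24); ℓ=2 even so k=1
a_0=12:  p_0=12·1+0=12,  q_0=12·0+1=1
a_1=6:  p_1=6·12+1=73,  q_1=6·1+0=6
(x₁, y₁) = (73, 6);  73² − 148·6² = 1 ✓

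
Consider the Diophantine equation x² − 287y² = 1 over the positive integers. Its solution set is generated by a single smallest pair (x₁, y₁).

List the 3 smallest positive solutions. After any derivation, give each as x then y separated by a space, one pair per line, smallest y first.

288 17
165887 9792
95550624 5640175

d=287: √d = [16; 1,15,1,32] (ℓ=4, even), read p_3/q_3
step 0: (16, 1)  from 16·(1,0) + (0,1)
…
step 2: (271, 16)  from 15·(17,1) + (16,1)
step 3: (288, 17)  from 1·(271,16) + (17,1)
fundamental: x₁=288, y₁=17  (since 82944 − 287·289 = 1)
n=2: (288,17)∘(288,17) = (288·288+287·17·17, 288·17+17·288) = (165887,9792)
n=3: (165887,9792)∘(288,17) = (288·165887+287·17·9792, 288·9792+17·165887) = (95550624,5640175)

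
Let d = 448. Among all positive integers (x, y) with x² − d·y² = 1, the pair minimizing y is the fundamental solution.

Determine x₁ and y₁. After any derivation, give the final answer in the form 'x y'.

127 6

d=448: √d = [21; 6,42] (ℓ=2, even), read p_1/q_1
a_0=21:  p_0=21·1+0=21,  q_0=21·0+1=1
a_1=6:  p_1=6·21+1=127,  q_1=6·1+0=6
(x₁, y₁) = (127, 6);  127² − 448·6² = 1 ✓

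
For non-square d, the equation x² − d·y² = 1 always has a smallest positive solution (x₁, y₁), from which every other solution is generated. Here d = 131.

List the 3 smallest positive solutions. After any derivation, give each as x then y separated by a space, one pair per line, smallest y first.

√131 = [11; 2,4,11,4,2,22, …], period ℓ=6 (even) → k=5
i=0: a=11 ⇒ p=11, q=1
i=1: a=2 ⇒ p=23, q=2
i=2: a=4 ⇒ p=103, q=9
i=3: a=11 ⇒ p=1156, q=101
i=4: a=4 ⇒ p=4727, q=413
i=5: a=2 ⇒ p=10610, q=927
fundamental: x₁=10610, y₁=927  (since 112572100 − 131·859329 = 1)
n=2: (10610,927)∘(10610,927) = (10610·10610+131·927·927, 10610·927+927·10610) = (225144199,19670940)
n=3: (225144199,19670940)∘(10610,927) = (10610·225144199+131·927·19670940, 10610·19670940+927·225144199) = (4777559892170,417417345873)

10610 927
225144199 19670940
4777559892170 417417345873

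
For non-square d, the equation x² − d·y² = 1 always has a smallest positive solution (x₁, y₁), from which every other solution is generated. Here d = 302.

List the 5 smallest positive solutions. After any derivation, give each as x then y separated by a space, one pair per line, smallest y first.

4276623 246092
36579008568257 2104885414632
312869258720405635599 18003602753159249380
2676047735673238042056036097 153989243234046232237072848
22888894590955867721004902116885263 1317107878734614996094061229615228

[17; 2,1,1,1,4,…,1,2,34] for √302; ℓ=16 ⇒ convergent index 15
k=0  a_k=17  p_k/q_k = 17/1
k=1  a_k=2  p_k/q_k = 35/2
k=2  a_k=1  p_k/q_k = 52/3
k=3  a_k=1  p_k/q_k = 87/5
k=4  a_k=1  p_k/q_k = 139/8
k=5  a_k=4  p_k/q_k = 643/37
k=6  a_k=2  p_k/q_k = 1425/82
…
k=8  a_k=16  p_k/q_k = 34513/1986
k=9  a_k=1  p_k/q_k = 36581/2105
k=10  a_k=2  p_k/q_k = 107675/6196
k=11  a_k=4  p_k/q_k = 467281/26889
…
k=13  a_k=1  p_k/q_k = 1042237/59974
k=14  a_k=1  p_k/q_k = 1617193/93059
k=15  a_k=2  p_k/q_k = 4276623/246092
fundamental: x₁=4276623, y₁=246092  (since 18289504284129 − 302·60561272464 = 1)
(4276623+246092√302)^2 = 36579008568257 + 2104885414632√302
(4276623+246092√302)^3 = 312869258720405635599 + 18003602753159249380√302
(4276623+246092√302)^4 = 2676047735673238042056036097 + 153989243234046232237072848√302
(4276623+246092√302)^5 = 22888894590955867721004902116885263 + 1317107878734614996094061229615228√302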